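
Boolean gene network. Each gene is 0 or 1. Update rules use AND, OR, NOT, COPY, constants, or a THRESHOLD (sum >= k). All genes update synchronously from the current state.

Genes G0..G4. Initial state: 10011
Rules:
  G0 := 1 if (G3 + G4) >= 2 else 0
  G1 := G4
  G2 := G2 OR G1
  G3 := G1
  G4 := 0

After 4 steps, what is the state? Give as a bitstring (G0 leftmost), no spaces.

Step 1: G0=(1+1>=2)=1 G1=G4=1 G2=G2|G1=0|0=0 G3=G1=0 G4=0(const) -> 11000
Step 2: G0=(0+0>=2)=0 G1=G4=0 G2=G2|G1=0|1=1 G3=G1=1 G4=0(const) -> 00110
Step 3: G0=(1+0>=2)=0 G1=G4=0 G2=G2|G1=1|0=1 G3=G1=0 G4=0(const) -> 00100
Step 4: G0=(0+0>=2)=0 G1=G4=0 G2=G2|G1=1|0=1 G3=G1=0 G4=0(const) -> 00100

00100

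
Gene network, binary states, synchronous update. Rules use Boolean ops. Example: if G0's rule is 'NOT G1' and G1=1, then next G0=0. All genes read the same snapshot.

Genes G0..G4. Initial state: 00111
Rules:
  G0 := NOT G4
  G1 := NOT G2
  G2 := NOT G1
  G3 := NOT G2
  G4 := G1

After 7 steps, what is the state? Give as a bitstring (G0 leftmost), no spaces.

Step 1: G0=NOT G4=NOT 1=0 G1=NOT G2=NOT 1=0 G2=NOT G1=NOT 0=1 G3=NOT G2=NOT 1=0 G4=G1=0 -> 00100
Step 2: G0=NOT G4=NOT 0=1 G1=NOT G2=NOT 1=0 G2=NOT G1=NOT 0=1 G3=NOT G2=NOT 1=0 G4=G1=0 -> 10100
Step 3: G0=NOT G4=NOT 0=1 G1=NOT G2=NOT 1=0 G2=NOT G1=NOT 0=1 G3=NOT G2=NOT 1=0 G4=G1=0 -> 10100
Step 4: G0=NOT G4=NOT 0=1 G1=NOT G2=NOT 1=0 G2=NOT G1=NOT 0=1 G3=NOT G2=NOT 1=0 G4=G1=0 -> 10100
Step 5: G0=NOT G4=NOT 0=1 G1=NOT G2=NOT 1=0 G2=NOT G1=NOT 0=1 G3=NOT G2=NOT 1=0 G4=G1=0 -> 10100
Step 6: G0=NOT G4=NOT 0=1 G1=NOT G2=NOT 1=0 G2=NOT G1=NOT 0=1 G3=NOT G2=NOT 1=0 G4=G1=0 -> 10100
Step 7: G0=NOT G4=NOT 0=1 G1=NOT G2=NOT 1=0 G2=NOT G1=NOT 0=1 G3=NOT G2=NOT 1=0 G4=G1=0 -> 10100

10100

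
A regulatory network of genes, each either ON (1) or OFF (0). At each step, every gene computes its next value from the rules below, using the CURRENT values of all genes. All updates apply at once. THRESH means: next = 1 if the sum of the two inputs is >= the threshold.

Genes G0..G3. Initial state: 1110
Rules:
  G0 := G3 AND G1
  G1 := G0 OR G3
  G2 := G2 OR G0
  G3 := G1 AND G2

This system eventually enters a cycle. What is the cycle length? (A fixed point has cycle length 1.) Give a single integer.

Step 0: 1110
Step 1: G0=G3&G1=0&1=0 G1=G0|G3=1|0=1 G2=G2|G0=1|1=1 G3=G1&G2=1&1=1 -> 0111
Step 2: G0=G3&G1=1&1=1 G1=G0|G3=0|1=1 G2=G2|G0=1|0=1 G3=G1&G2=1&1=1 -> 1111
Step 3: G0=G3&G1=1&1=1 G1=G0|G3=1|1=1 G2=G2|G0=1|1=1 G3=G1&G2=1&1=1 -> 1111
State from step 3 equals state from step 2 -> cycle length 1

Answer: 1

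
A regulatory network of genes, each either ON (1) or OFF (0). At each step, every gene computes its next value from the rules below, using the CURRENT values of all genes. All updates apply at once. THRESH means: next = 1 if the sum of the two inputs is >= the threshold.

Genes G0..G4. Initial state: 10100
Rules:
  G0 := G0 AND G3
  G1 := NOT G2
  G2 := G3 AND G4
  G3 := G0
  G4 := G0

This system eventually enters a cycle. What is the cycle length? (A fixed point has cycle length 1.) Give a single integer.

Step 0: 10100
Step 1: G0=G0&G3=1&0=0 G1=NOT G2=NOT 1=0 G2=G3&G4=0&0=0 G3=G0=1 G4=G0=1 -> 00011
Step 2: G0=G0&G3=0&1=0 G1=NOT G2=NOT 0=1 G2=G3&G4=1&1=1 G3=G0=0 G4=G0=0 -> 01100
Step 3: G0=G0&G3=0&0=0 G1=NOT G2=NOT 1=0 G2=G3&G4=0&0=0 G3=G0=0 G4=G0=0 -> 00000
Step 4: G0=G0&G3=0&0=0 G1=NOT G2=NOT 0=1 G2=G3&G4=0&0=0 G3=G0=0 G4=G0=0 -> 01000
Step 5: G0=G0&G3=0&0=0 G1=NOT G2=NOT 0=1 G2=G3&G4=0&0=0 G3=G0=0 G4=G0=0 -> 01000
State from step 5 equals state from step 4 -> cycle length 1

Answer: 1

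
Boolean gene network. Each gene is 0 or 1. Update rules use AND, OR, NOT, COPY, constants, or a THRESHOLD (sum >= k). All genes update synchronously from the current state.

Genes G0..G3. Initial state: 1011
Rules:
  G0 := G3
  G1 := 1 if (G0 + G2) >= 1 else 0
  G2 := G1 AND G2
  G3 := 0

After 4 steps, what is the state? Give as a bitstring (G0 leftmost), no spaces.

Step 1: G0=G3=1 G1=(1+1>=1)=1 G2=G1&G2=0&1=0 G3=0(const) -> 1100
Step 2: G0=G3=0 G1=(1+0>=1)=1 G2=G1&G2=1&0=0 G3=0(const) -> 0100
Step 3: G0=G3=0 G1=(0+0>=1)=0 G2=G1&G2=1&0=0 G3=0(const) -> 0000
Step 4: G0=G3=0 G1=(0+0>=1)=0 G2=G1&G2=0&0=0 G3=0(const) -> 0000

0000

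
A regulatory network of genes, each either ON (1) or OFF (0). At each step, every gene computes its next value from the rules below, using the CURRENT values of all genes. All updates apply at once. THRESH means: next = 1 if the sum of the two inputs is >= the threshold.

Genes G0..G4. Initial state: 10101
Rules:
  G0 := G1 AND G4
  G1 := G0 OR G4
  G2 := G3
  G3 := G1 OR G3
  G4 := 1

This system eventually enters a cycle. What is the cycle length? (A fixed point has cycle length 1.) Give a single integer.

Answer: 1

Derivation:
Step 0: 10101
Step 1: G0=G1&G4=0&1=0 G1=G0|G4=1|1=1 G2=G3=0 G3=G1|G3=0|0=0 G4=1(const) -> 01001
Step 2: G0=G1&G4=1&1=1 G1=G0|G4=0|1=1 G2=G3=0 G3=G1|G3=1|0=1 G4=1(const) -> 11011
Step 3: G0=G1&G4=1&1=1 G1=G0|G4=1|1=1 G2=G3=1 G3=G1|G3=1|1=1 G4=1(const) -> 11111
Step 4: G0=G1&G4=1&1=1 G1=G0|G4=1|1=1 G2=G3=1 G3=G1|G3=1|1=1 G4=1(const) -> 11111
State from step 4 equals state from step 3 -> cycle length 1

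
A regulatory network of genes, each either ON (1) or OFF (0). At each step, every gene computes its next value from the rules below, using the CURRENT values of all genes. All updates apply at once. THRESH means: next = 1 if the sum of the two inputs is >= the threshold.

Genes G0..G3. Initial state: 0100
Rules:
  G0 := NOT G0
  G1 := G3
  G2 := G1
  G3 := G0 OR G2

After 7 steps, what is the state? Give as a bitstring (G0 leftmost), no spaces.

Step 1: G0=NOT G0=NOT 0=1 G1=G3=0 G2=G1=1 G3=G0|G2=0|0=0 -> 1010
Step 2: G0=NOT G0=NOT 1=0 G1=G3=0 G2=G1=0 G3=G0|G2=1|1=1 -> 0001
Step 3: G0=NOT G0=NOT 0=1 G1=G3=1 G2=G1=0 G3=G0|G2=0|0=0 -> 1100
Step 4: G0=NOT G0=NOT 1=0 G1=G3=0 G2=G1=1 G3=G0|G2=1|0=1 -> 0011
Step 5: G0=NOT G0=NOT 0=1 G1=G3=1 G2=G1=0 G3=G0|G2=0|1=1 -> 1101
Step 6: G0=NOT G0=NOT 1=0 G1=G3=1 G2=G1=1 G3=G0|G2=1|0=1 -> 0111
Step 7: G0=NOT G0=NOT 0=1 G1=G3=1 G2=G1=1 G3=G0|G2=0|1=1 -> 1111

1111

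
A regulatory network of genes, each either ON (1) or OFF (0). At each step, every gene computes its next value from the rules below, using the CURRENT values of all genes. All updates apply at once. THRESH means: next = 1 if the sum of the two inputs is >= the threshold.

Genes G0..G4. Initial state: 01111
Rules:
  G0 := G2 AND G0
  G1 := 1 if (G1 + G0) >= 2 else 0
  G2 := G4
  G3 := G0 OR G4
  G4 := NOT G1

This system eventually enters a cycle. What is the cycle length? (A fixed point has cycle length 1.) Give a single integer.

Step 0: 01111
Step 1: G0=G2&G0=1&0=0 G1=(1+0>=2)=0 G2=G4=1 G3=G0|G4=0|1=1 G4=NOT G1=NOT 1=0 -> 00110
Step 2: G0=G2&G0=1&0=0 G1=(0+0>=2)=0 G2=G4=0 G3=G0|G4=0|0=0 G4=NOT G1=NOT 0=1 -> 00001
Step 3: G0=G2&G0=0&0=0 G1=(0+0>=2)=0 G2=G4=1 G3=G0|G4=0|1=1 G4=NOT G1=NOT 0=1 -> 00111
Step 4: G0=G2&G0=1&0=0 G1=(0+0>=2)=0 G2=G4=1 G3=G0|G4=0|1=1 G4=NOT G1=NOT 0=1 -> 00111
State from step 4 equals state from step 3 -> cycle length 1

Answer: 1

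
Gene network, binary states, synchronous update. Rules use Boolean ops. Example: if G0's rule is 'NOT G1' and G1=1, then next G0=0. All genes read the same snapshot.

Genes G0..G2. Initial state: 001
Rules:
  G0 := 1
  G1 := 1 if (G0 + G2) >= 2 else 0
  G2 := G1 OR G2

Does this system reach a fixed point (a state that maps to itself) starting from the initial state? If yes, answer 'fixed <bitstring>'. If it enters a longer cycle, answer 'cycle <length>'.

Answer: fixed 111

Derivation:
Step 0: 001
Step 1: G0=1(const) G1=(0+1>=2)=0 G2=G1|G2=0|1=1 -> 101
Step 2: G0=1(const) G1=(1+1>=2)=1 G2=G1|G2=0|1=1 -> 111
Step 3: G0=1(const) G1=(1+1>=2)=1 G2=G1|G2=1|1=1 -> 111
Fixed point reached at step 2: 111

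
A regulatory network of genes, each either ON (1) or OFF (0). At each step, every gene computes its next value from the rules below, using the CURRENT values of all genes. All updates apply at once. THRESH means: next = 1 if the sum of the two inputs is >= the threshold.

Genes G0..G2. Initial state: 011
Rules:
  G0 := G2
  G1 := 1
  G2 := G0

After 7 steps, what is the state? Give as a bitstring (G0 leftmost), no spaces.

Step 1: G0=G2=1 G1=1(const) G2=G0=0 -> 110
Step 2: G0=G2=0 G1=1(const) G2=G0=1 -> 011
Step 3: G0=G2=1 G1=1(const) G2=G0=0 -> 110
Step 4: G0=G2=0 G1=1(const) G2=G0=1 -> 011
Step 5: G0=G2=1 G1=1(const) G2=G0=0 -> 110
Step 6: G0=G2=0 G1=1(const) G2=G0=1 -> 011
Step 7: G0=G2=1 G1=1(const) G2=G0=0 -> 110

110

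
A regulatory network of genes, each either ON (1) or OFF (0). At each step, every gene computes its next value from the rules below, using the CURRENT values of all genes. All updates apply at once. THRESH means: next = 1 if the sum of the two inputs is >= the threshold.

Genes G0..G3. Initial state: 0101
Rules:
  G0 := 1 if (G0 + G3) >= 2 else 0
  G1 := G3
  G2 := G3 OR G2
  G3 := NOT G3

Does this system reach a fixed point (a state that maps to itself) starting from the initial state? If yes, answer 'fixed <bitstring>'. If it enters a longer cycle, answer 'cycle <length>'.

Answer: cycle 2

Derivation:
Step 0: 0101
Step 1: G0=(0+1>=2)=0 G1=G3=1 G2=G3|G2=1|0=1 G3=NOT G3=NOT 1=0 -> 0110
Step 2: G0=(0+0>=2)=0 G1=G3=0 G2=G3|G2=0|1=1 G3=NOT G3=NOT 0=1 -> 0011
Step 3: G0=(0+1>=2)=0 G1=G3=1 G2=G3|G2=1|1=1 G3=NOT G3=NOT 1=0 -> 0110
Cycle of length 2 starting at step 1 -> no fixed point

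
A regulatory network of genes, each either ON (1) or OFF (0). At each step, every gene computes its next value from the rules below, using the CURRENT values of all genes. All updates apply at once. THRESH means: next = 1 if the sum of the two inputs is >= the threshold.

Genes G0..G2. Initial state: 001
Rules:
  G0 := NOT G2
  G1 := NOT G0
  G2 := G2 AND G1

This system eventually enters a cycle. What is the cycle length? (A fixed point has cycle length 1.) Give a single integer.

Step 0: 001
Step 1: G0=NOT G2=NOT 1=0 G1=NOT G0=NOT 0=1 G2=G2&G1=1&0=0 -> 010
Step 2: G0=NOT G2=NOT 0=1 G1=NOT G0=NOT 0=1 G2=G2&G1=0&1=0 -> 110
Step 3: G0=NOT G2=NOT 0=1 G1=NOT G0=NOT 1=0 G2=G2&G1=0&1=0 -> 100
Step 4: G0=NOT G2=NOT 0=1 G1=NOT G0=NOT 1=0 G2=G2&G1=0&0=0 -> 100
State from step 4 equals state from step 3 -> cycle length 1

Answer: 1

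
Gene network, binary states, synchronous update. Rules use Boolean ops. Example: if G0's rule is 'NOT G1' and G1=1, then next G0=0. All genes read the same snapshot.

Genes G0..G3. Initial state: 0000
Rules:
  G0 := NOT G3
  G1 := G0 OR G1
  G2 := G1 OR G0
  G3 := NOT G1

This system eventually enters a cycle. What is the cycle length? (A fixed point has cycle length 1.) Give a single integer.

Step 0: 0000
Step 1: G0=NOT G3=NOT 0=1 G1=G0|G1=0|0=0 G2=G1|G0=0|0=0 G3=NOT G1=NOT 0=1 -> 1001
Step 2: G0=NOT G3=NOT 1=0 G1=G0|G1=1|0=1 G2=G1|G0=0|1=1 G3=NOT G1=NOT 0=1 -> 0111
Step 3: G0=NOT G3=NOT 1=0 G1=G0|G1=0|1=1 G2=G1|G0=1|0=1 G3=NOT G1=NOT 1=0 -> 0110
Step 4: G0=NOT G3=NOT 0=1 G1=G0|G1=0|1=1 G2=G1|G0=1|0=1 G3=NOT G1=NOT 1=0 -> 1110
Step 5: G0=NOT G3=NOT 0=1 G1=G0|G1=1|1=1 G2=G1|G0=1|1=1 G3=NOT G1=NOT 1=0 -> 1110
State from step 5 equals state from step 4 -> cycle length 1

Answer: 1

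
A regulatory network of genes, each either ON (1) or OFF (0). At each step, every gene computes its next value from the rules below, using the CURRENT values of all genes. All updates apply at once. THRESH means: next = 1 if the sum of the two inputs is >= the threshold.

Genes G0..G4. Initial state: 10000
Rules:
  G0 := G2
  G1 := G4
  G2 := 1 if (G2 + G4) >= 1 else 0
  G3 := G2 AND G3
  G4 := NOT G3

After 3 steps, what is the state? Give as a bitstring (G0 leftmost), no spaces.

Step 1: G0=G2=0 G1=G4=0 G2=(0+0>=1)=0 G3=G2&G3=0&0=0 G4=NOT G3=NOT 0=1 -> 00001
Step 2: G0=G2=0 G1=G4=1 G2=(0+1>=1)=1 G3=G2&G3=0&0=0 G4=NOT G3=NOT 0=1 -> 01101
Step 3: G0=G2=1 G1=G4=1 G2=(1+1>=1)=1 G3=G2&G3=1&0=0 G4=NOT G3=NOT 0=1 -> 11101

11101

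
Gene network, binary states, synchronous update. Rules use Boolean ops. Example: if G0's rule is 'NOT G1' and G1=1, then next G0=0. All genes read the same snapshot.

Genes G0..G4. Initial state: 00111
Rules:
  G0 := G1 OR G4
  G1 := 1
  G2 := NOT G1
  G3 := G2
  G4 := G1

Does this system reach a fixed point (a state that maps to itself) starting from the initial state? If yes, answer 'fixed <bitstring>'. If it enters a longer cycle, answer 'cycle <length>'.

Step 0: 00111
Step 1: G0=G1|G4=0|1=1 G1=1(const) G2=NOT G1=NOT 0=1 G3=G2=1 G4=G1=0 -> 11110
Step 2: G0=G1|G4=1|0=1 G1=1(const) G2=NOT G1=NOT 1=0 G3=G2=1 G4=G1=1 -> 11011
Step 3: G0=G1|G4=1|1=1 G1=1(const) G2=NOT G1=NOT 1=0 G3=G2=0 G4=G1=1 -> 11001
Step 4: G0=G1|G4=1|1=1 G1=1(const) G2=NOT G1=NOT 1=0 G3=G2=0 G4=G1=1 -> 11001
Fixed point reached at step 3: 11001

Answer: fixed 11001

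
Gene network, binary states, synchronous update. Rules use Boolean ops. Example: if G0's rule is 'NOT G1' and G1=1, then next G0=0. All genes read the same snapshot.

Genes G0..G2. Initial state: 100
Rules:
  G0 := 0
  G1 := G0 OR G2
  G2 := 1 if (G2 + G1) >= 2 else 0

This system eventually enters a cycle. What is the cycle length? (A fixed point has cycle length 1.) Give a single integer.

Step 0: 100
Step 1: G0=0(const) G1=G0|G2=1|0=1 G2=(0+0>=2)=0 -> 010
Step 2: G0=0(const) G1=G0|G2=0|0=0 G2=(0+1>=2)=0 -> 000
Step 3: G0=0(const) G1=G0|G2=0|0=0 G2=(0+0>=2)=0 -> 000
State from step 3 equals state from step 2 -> cycle length 1

Answer: 1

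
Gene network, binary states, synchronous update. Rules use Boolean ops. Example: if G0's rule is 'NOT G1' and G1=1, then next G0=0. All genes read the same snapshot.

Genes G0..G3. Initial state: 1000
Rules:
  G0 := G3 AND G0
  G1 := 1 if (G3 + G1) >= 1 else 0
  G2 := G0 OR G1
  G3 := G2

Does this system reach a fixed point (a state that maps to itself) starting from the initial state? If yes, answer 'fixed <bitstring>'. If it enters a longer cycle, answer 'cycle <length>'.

Step 0: 1000
Step 1: G0=G3&G0=0&1=0 G1=(0+0>=1)=0 G2=G0|G1=1|0=1 G3=G2=0 -> 0010
Step 2: G0=G3&G0=0&0=0 G1=(0+0>=1)=0 G2=G0|G1=0|0=0 G3=G2=1 -> 0001
Step 3: G0=G3&G0=1&0=0 G1=(1+0>=1)=1 G2=G0|G1=0|0=0 G3=G2=0 -> 0100
Step 4: G0=G3&G0=0&0=0 G1=(0+1>=1)=1 G2=G0|G1=0|1=1 G3=G2=0 -> 0110
Step 5: G0=G3&G0=0&0=0 G1=(0+1>=1)=1 G2=G0|G1=0|1=1 G3=G2=1 -> 0111
Step 6: G0=G3&G0=1&0=0 G1=(1+1>=1)=1 G2=G0|G1=0|1=1 G3=G2=1 -> 0111
Fixed point reached at step 5: 0111

Answer: fixed 0111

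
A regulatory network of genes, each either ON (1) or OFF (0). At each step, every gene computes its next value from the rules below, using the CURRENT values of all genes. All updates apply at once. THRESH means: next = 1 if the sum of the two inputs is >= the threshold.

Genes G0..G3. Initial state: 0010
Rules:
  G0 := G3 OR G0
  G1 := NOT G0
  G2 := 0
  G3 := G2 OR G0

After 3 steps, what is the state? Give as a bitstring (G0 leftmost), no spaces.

Step 1: G0=G3|G0=0|0=0 G1=NOT G0=NOT 0=1 G2=0(const) G3=G2|G0=1|0=1 -> 0101
Step 2: G0=G3|G0=1|0=1 G1=NOT G0=NOT 0=1 G2=0(const) G3=G2|G0=0|0=0 -> 1100
Step 3: G0=G3|G0=0|1=1 G1=NOT G0=NOT 1=0 G2=0(const) G3=G2|G0=0|1=1 -> 1001

1001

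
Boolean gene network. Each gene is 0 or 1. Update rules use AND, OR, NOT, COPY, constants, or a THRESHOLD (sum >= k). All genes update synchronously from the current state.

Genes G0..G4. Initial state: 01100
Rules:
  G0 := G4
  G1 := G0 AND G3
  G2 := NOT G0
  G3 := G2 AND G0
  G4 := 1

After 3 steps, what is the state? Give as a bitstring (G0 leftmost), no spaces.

Step 1: G0=G4=0 G1=G0&G3=0&0=0 G2=NOT G0=NOT 0=1 G3=G2&G0=1&0=0 G4=1(const) -> 00101
Step 2: G0=G4=1 G1=G0&G3=0&0=0 G2=NOT G0=NOT 0=1 G3=G2&G0=1&0=0 G4=1(const) -> 10101
Step 3: G0=G4=1 G1=G0&G3=1&0=0 G2=NOT G0=NOT 1=0 G3=G2&G0=1&1=1 G4=1(const) -> 10011

10011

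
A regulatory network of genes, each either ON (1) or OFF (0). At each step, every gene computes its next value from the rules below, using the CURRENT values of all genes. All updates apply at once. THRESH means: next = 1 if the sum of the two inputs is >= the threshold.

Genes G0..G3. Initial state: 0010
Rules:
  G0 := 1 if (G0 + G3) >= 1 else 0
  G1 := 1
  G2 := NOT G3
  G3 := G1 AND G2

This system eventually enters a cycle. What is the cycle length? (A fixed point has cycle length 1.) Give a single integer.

Answer: 4

Derivation:
Step 0: 0010
Step 1: G0=(0+0>=1)=0 G1=1(const) G2=NOT G3=NOT 0=1 G3=G1&G2=0&1=0 -> 0110
Step 2: G0=(0+0>=1)=0 G1=1(const) G2=NOT G3=NOT 0=1 G3=G1&G2=1&1=1 -> 0111
Step 3: G0=(0+1>=1)=1 G1=1(const) G2=NOT G3=NOT 1=0 G3=G1&G2=1&1=1 -> 1101
Step 4: G0=(1+1>=1)=1 G1=1(const) G2=NOT G3=NOT 1=0 G3=G1&G2=1&0=0 -> 1100
Step 5: G0=(1+0>=1)=1 G1=1(const) G2=NOT G3=NOT 0=1 G3=G1&G2=1&0=0 -> 1110
Step 6: G0=(1+0>=1)=1 G1=1(const) G2=NOT G3=NOT 0=1 G3=G1&G2=1&1=1 -> 1111
Step 7: G0=(1+1>=1)=1 G1=1(const) G2=NOT G3=NOT 1=0 G3=G1&G2=1&1=1 -> 1101
State from step 7 equals state from step 3 -> cycle length 4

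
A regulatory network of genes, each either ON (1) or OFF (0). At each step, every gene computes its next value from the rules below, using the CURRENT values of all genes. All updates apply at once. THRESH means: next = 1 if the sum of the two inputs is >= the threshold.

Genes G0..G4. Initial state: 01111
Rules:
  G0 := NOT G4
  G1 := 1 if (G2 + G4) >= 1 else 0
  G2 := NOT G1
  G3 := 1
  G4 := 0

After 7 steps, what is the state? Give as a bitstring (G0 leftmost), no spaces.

Step 1: G0=NOT G4=NOT 1=0 G1=(1+1>=1)=1 G2=NOT G1=NOT 1=0 G3=1(const) G4=0(const) -> 01010
Step 2: G0=NOT G4=NOT 0=1 G1=(0+0>=1)=0 G2=NOT G1=NOT 1=0 G3=1(const) G4=0(const) -> 10010
Step 3: G0=NOT G4=NOT 0=1 G1=(0+0>=1)=0 G2=NOT G1=NOT 0=1 G3=1(const) G4=0(const) -> 10110
Step 4: G0=NOT G4=NOT 0=1 G1=(1+0>=1)=1 G2=NOT G1=NOT 0=1 G3=1(const) G4=0(const) -> 11110
Step 5: G0=NOT G4=NOT 0=1 G1=(1+0>=1)=1 G2=NOT G1=NOT 1=0 G3=1(const) G4=0(const) -> 11010
Step 6: G0=NOT G4=NOT 0=1 G1=(0+0>=1)=0 G2=NOT G1=NOT 1=0 G3=1(const) G4=0(const) -> 10010
Step 7: G0=NOT G4=NOT 0=1 G1=(0+0>=1)=0 G2=NOT G1=NOT 0=1 G3=1(const) G4=0(const) -> 10110

10110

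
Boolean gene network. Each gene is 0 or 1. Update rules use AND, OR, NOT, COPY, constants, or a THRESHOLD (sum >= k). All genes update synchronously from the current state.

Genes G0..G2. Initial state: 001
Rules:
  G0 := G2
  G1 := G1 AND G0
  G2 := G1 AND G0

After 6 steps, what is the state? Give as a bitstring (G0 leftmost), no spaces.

Step 1: G0=G2=1 G1=G1&G0=0&0=0 G2=G1&G0=0&0=0 -> 100
Step 2: G0=G2=0 G1=G1&G0=0&1=0 G2=G1&G0=0&1=0 -> 000
Step 3: G0=G2=0 G1=G1&G0=0&0=0 G2=G1&G0=0&0=0 -> 000
Step 4: G0=G2=0 G1=G1&G0=0&0=0 G2=G1&G0=0&0=0 -> 000
Step 5: G0=G2=0 G1=G1&G0=0&0=0 G2=G1&G0=0&0=0 -> 000
Step 6: G0=G2=0 G1=G1&G0=0&0=0 G2=G1&G0=0&0=0 -> 000

000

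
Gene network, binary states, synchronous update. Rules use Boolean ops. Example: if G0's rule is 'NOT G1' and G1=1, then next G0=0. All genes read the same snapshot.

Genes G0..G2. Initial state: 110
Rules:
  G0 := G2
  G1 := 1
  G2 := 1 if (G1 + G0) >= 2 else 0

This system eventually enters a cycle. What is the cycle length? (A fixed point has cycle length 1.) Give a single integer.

Answer: 2

Derivation:
Step 0: 110
Step 1: G0=G2=0 G1=1(const) G2=(1+1>=2)=1 -> 011
Step 2: G0=G2=1 G1=1(const) G2=(1+0>=2)=0 -> 110
State from step 2 equals state from step 0 -> cycle length 2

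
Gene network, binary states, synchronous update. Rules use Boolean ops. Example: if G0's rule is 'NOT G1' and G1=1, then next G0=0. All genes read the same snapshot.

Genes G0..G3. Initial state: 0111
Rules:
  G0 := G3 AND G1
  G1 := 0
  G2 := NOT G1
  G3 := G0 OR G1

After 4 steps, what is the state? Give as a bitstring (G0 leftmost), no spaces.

Step 1: G0=G3&G1=1&1=1 G1=0(const) G2=NOT G1=NOT 1=0 G3=G0|G1=0|1=1 -> 1001
Step 2: G0=G3&G1=1&0=0 G1=0(const) G2=NOT G1=NOT 0=1 G3=G0|G1=1|0=1 -> 0011
Step 3: G0=G3&G1=1&0=0 G1=0(const) G2=NOT G1=NOT 0=1 G3=G0|G1=0|0=0 -> 0010
Step 4: G0=G3&G1=0&0=0 G1=0(const) G2=NOT G1=NOT 0=1 G3=G0|G1=0|0=0 -> 0010

0010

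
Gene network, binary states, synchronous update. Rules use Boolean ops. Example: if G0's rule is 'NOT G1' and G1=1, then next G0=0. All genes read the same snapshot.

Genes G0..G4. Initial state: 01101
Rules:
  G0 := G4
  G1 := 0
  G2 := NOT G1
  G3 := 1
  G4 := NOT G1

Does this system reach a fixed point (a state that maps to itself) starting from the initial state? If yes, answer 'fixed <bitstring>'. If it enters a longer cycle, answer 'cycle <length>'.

Step 0: 01101
Step 1: G0=G4=1 G1=0(const) G2=NOT G1=NOT 1=0 G3=1(const) G4=NOT G1=NOT 1=0 -> 10010
Step 2: G0=G4=0 G1=0(const) G2=NOT G1=NOT 0=1 G3=1(const) G4=NOT G1=NOT 0=1 -> 00111
Step 3: G0=G4=1 G1=0(const) G2=NOT G1=NOT 0=1 G3=1(const) G4=NOT G1=NOT 0=1 -> 10111
Step 4: G0=G4=1 G1=0(const) G2=NOT G1=NOT 0=1 G3=1(const) G4=NOT G1=NOT 0=1 -> 10111
Fixed point reached at step 3: 10111

Answer: fixed 10111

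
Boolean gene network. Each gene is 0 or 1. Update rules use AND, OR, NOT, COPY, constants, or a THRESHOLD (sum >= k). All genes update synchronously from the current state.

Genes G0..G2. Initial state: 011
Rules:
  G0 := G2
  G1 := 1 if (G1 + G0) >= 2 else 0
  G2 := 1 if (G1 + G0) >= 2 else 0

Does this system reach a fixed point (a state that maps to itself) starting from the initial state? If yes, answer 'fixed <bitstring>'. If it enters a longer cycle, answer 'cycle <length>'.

Step 0: 011
Step 1: G0=G2=1 G1=(1+0>=2)=0 G2=(1+0>=2)=0 -> 100
Step 2: G0=G2=0 G1=(0+1>=2)=0 G2=(0+1>=2)=0 -> 000
Step 3: G0=G2=0 G1=(0+0>=2)=0 G2=(0+0>=2)=0 -> 000
Fixed point reached at step 2: 000

Answer: fixed 000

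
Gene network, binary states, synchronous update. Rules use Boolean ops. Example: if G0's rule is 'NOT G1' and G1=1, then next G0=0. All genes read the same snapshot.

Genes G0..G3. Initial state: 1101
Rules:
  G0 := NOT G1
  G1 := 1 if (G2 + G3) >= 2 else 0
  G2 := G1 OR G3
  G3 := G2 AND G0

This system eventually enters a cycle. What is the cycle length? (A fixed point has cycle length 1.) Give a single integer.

Answer: 1

Derivation:
Step 0: 1101
Step 1: G0=NOT G1=NOT 1=0 G1=(0+1>=2)=0 G2=G1|G3=1|1=1 G3=G2&G0=0&1=0 -> 0010
Step 2: G0=NOT G1=NOT 0=1 G1=(1+0>=2)=0 G2=G1|G3=0|0=0 G3=G2&G0=1&0=0 -> 1000
Step 3: G0=NOT G1=NOT 0=1 G1=(0+0>=2)=0 G2=G1|G3=0|0=0 G3=G2&G0=0&1=0 -> 1000
State from step 3 equals state from step 2 -> cycle length 1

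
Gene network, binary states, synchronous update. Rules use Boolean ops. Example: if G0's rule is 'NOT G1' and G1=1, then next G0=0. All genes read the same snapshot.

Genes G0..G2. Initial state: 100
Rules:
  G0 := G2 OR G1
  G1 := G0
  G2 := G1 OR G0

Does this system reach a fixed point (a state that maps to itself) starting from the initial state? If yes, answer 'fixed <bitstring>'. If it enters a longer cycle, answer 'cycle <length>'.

Answer: fixed 111

Derivation:
Step 0: 100
Step 1: G0=G2|G1=0|0=0 G1=G0=1 G2=G1|G0=0|1=1 -> 011
Step 2: G0=G2|G1=1|1=1 G1=G0=0 G2=G1|G0=1|0=1 -> 101
Step 3: G0=G2|G1=1|0=1 G1=G0=1 G2=G1|G0=0|1=1 -> 111
Step 4: G0=G2|G1=1|1=1 G1=G0=1 G2=G1|G0=1|1=1 -> 111
Fixed point reached at step 3: 111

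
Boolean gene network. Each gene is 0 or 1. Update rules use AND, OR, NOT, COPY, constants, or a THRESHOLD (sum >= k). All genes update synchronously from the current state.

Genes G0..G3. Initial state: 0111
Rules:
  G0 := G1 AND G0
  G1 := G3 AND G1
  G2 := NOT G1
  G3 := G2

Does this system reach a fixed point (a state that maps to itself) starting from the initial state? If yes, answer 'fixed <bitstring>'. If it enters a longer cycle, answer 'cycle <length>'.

Step 0: 0111
Step 1: G0=G1&G0=1&0=0 G1=G3&G1=1&1=1 G2=NOT G1=NOT 1=0 G3=G2=1 -> 0101
Step 2: G0=G1&G0=1&0=0 G1=G3&G1=1&1=1 G2=NOT G1=NOT 1=0 G3=G2=0 -> 0100
Step 3: G0=G1&G0=1&0=0 G1=G3&G1=0&1=0 G2=NOT G1=NOT 1=0 G3=G2=0 -> 0000
Step 4: G0=G1&G0=0&0=0 G1=G3&G1=0&0=0 G2=NOT G1=NOT 0=1 G3=G2=0 -> 0010
Step 5: G0=G1&G0=0&0=0 G1=G3&G1=0&0=0 G2=NOT G1=NOT 0=1 G3=G2=1 -> 0011
Step 6: G0=G1&G0=0&0=0 G1=G3&G1=1&0=0 G2=NOT G1=NOT 0=1 G3=G2=1 -> 0011
Fixed point reached at step 5: 0011

Answer: fixed 0011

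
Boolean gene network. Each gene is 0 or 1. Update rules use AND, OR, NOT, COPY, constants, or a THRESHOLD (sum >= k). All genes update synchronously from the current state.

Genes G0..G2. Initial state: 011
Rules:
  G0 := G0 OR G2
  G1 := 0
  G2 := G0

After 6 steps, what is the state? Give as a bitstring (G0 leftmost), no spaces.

Step 1: G0=G0|G2=0|1=1 G1=0(const) G2=G0=0 -> 100
Step 2: G0=G0|G2=1|0=1 G1=0(const) G2=G0=1 -> 101
Step 3: G0=G0|G2=1|1=1 G1=0(const) G2=G0=1 -> 101
Step 4: G0=G0|G2=1|1=1 G1=0(const) G2=G0=1 -> 101
Step 5: G0=G0|G2=1|1=1 G1=0(const) G2=G0=1 -> 101
Step 6: G0=G0|G2=1|1=1 G1=0(const) G2=G0=1 -> 101

101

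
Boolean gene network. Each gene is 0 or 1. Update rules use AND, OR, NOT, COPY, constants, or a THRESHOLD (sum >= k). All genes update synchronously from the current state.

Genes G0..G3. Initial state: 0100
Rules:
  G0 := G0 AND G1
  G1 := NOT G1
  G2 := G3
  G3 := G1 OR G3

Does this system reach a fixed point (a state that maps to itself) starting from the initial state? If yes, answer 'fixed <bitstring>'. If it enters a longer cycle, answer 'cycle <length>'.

Answer: cycle 2

Derivation:
Step 0: 0100
Step 1: G0=G0&G1=0&1=0 G1=NOT G1=NOT 1=0 G2=G3=0 G3=G1|G3=1|0=1 -> 0001
Step 2: G0=G0&G1=0&0=0 G1=NOT G1=NOT 0=1 G2=G3=1 G3=G1|G3=0|1=1 -> 0111
Step 3: G0=G0&G1=0&1=0 G1=NOT G1=NOT 1=0 G2=G3=1 G3=G1|G3=1|1=1 -> 0011
Step 4: G0=G0&G1=0&0=0 G1=NOT G1=NOT 0=1 G2=G3=1 G3=G1|G3=0|1=1 -> 0111
Cycle of length 2 starting at step 2 -> no fixed point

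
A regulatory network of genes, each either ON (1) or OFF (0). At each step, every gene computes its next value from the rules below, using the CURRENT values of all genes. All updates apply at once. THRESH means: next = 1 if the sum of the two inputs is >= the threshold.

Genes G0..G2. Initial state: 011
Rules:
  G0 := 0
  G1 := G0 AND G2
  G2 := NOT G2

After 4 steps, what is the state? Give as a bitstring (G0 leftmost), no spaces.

Step 1: G0=0(const) G1=G0&G2=0&1=0 G2=NOT G2=NOT 1=0 -> 000
Step 2: G0=0(const) G1=G0&G2=0&0=0 G2=NOT G2=NOT 0=1 -> 001
Step 3: G0=0(const) G1=G0&G2=0&1=0 G2=NOT G2=NOT 1=0 -> 000
Step 4: G0=0(const) G1=G0&G2=0&0=0 G2=NOT G2=NOT 0=1 -> 001

001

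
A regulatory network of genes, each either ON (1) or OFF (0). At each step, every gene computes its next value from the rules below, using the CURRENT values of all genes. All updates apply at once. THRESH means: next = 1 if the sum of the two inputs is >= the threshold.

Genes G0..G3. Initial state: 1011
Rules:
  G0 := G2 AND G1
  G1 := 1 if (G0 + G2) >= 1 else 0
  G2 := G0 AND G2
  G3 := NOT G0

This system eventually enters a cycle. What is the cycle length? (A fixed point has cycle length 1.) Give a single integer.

Answer: 1

Derivation:
Step 0: 1011
Step 1: G0=G2&G1=1&0=0 G1=(1+1>=1)=1 G2=G0&G2=1&1=1 G3=NOT G0=NOT 1=0 -> 0110
Step 2: G0=G2&G1=1&1=1 G1=(0+1>=1)=1 G2=G0&G2=0&1=0 G3=NOT G0=NOT 0=1 -> 1101
Step 3: G0=G2&G1=0&1=0 G1=(1+0>=1)=1 G2=G0&G2=1&0=0 G3=NOT G0=NOT 1=0 -> 0100
Step 4: G0=G2&G1=0&1=0 G1=(0+0>=1)=0 G2=G0&G2=0&0=0 G3=NOT G0=NOT 0=1 -> 0001
Step 5: G0=G2&G1=0&0=0 G1=(0+0>=1)=0 G2=G0&G2=0&0=0 G3=NOT G0=NOT 0=1 -> 0001
State from step 5 equals state from step 4 -> cycle length 1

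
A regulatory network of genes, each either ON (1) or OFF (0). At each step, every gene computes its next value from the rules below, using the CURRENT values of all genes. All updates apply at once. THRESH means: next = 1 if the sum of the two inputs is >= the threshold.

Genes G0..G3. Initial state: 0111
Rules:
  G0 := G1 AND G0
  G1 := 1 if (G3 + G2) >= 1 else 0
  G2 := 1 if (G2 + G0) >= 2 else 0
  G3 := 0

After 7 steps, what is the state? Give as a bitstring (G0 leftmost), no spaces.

Step 1: G0=G1&G0=1&0=0 G1=(1+1>=1)=1 G2=(1+0>=2)=0 G3=0(const) -> 0100
Step 2: G0=G1&G0=1&0=0 G1=(0+0>=1)=0 G2=(0+0>=2)=0 G3=0(const) -> 0000
Step 3: G0=G1&G0=0&0=0 G1=(0+0>=1)=0 G2=(0+0>=2)=0 G3=0(const) -> 0000
Step 4: G0=G1&G0=0&0=0 G1=(0+0>=1)=0 G2=(0+0>=2)=0 G3=0(const) -> 0000
Step 5: G0=G1&G0=0&0=0 G1=(0+0>=1)=0 G2=(0+0>=2)=0 G3=0(const) -> 0000
Step 6: G0=G1&G0=0&0=0 G1=(0+0>=1)=0 G2=(0+0>=2)=0 G3=0(const) -> 0000
Step 7: G0=G1&G0=0&0=0 G1=(0+0>=1)=0 G2=(0+0>=2)=0 G3=0(const) -> 0000

0000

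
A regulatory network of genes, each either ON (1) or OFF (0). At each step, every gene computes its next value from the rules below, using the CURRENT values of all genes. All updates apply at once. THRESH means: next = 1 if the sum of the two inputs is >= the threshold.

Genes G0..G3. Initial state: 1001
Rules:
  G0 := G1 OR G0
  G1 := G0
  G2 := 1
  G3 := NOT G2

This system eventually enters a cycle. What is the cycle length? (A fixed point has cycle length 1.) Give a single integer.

Answer: 1

Derivation:
Step 0: 1001
Step 1: G0=G1|G0=0|1=1 G1=G0=1 G2=1(const) G3=NOT G2=NOT 0=1 -> 1111
Step 2: G0=G1|G0=1|1=1 G1=G0=1 G2=1(const) G3=NOT G2=NOT 1=0 -> 1110
Step 3: G0=G1|G0=1|1=1 G1=G0=1 G2=1(const) G3=NOT G2=NOT 1=0 -> 1110
State from step 3 equals state from step 2 -> cycle length 1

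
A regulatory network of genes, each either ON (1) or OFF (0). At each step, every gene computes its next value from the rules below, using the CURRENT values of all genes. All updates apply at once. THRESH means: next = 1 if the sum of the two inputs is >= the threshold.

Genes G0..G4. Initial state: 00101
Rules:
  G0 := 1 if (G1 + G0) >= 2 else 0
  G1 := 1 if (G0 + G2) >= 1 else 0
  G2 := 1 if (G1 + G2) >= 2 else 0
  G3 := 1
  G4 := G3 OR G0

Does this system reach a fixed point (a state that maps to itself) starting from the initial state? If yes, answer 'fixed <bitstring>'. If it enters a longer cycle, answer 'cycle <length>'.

Answer: fixed 00011

Derivation:
Step 0: 00101
Step 1: G0=(0+0>=2)=0 G1=(0+1>=1)=1 G2=(0+1>=2)=0 G3=1(const) G4=G3|G0=0|0=0 -> 01010
Step 2: G0=(1+0>=2)=0 G1=(0+0>=1)=0 G2=(1+0>=2)=0 G3=1(const) G4=G3|G0=1|0=1 -> 00011
Step 3: G0=(0+0>=2)=0 G1=(0+0>=1)=0 G2=(0+0>=2)=0 G3=1(const) G4=G3|G0=1|0=1 -> 00011
Fixed point reached at step 2: 00011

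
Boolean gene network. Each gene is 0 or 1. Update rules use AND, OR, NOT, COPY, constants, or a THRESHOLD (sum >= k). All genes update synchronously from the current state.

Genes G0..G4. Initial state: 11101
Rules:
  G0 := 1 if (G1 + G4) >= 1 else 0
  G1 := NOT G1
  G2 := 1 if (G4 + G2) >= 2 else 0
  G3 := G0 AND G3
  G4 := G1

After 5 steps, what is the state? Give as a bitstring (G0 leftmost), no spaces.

Step 1: G0=(1+1>=1)=1 G1=NOT G1=NOT 1=0 G2=(1+1>=2)=1 G3=G0&G3=1&0=0 G4=G1=1 -> 10101
Step 2: G0=(0+1>=1)=1 G1=NOT G1=NOT 0=1 G2=(1+1>=2)=1 G3=G0&G3=1&0=0 G4=G1=0 -> 11100
Step 3: G0=(1+0>=1)=1 G1=NOT G1=NOT 1=0 G2=(0+1>=2)=0 G3=G0&G3=1&0=0 G4=G1=1 -> 10001
Step 4: G0=(0+1>=1)=1 G1=NOT G1=NOT 0=1 G2=(1+0>=2)=0 G3=G0&G3=1&0=0 G4=G1=0 -> 11000
Step 5: G0=(1+0>=1)=1 G1=NOT G1=NOT 1=0 G2=(0+0>=2)=0 G3=G0&G3=1&0=0 G4=G1=1 -> 10001

10001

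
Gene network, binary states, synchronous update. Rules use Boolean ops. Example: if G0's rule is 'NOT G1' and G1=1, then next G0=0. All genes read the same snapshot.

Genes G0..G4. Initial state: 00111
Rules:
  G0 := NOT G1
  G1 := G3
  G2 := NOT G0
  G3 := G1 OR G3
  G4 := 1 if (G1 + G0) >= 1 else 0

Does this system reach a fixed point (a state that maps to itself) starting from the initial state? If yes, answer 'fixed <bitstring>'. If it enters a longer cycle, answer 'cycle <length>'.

Answer: fixed 01111

Derivation:
Step 0: 00111
Step 1: G0=NOT G1=NOT 0=1 G1=G3=1 G2=NOT G0=NOT 0=1 G3=G1|G3=0|1=1 G4=(0+0>=1)=0 -> 11110
Step 2: G0=NOT G1=NOT 1=0 G1=G3=1 G2=NOT G0=NOT 1=0 G3=G1|G3=1|1=1 G4=(1+1>=1)=1 -> 01011
Step 3: G0=NOT G1=NOT 1=0 G1=G3=1 G2=NOT G0=NOT 0=1 G3=G1|G3=1|1=1 G4=(1+0>=1)=1 -> 01111
Step 4: G0=NOT G1=NOT 1=0 G1=G3=1 G2=NOT G0=NOT 0=1 G3=G1|G3=1|1=1 G4=(1+0>=1)=1 -> 01111
Fixed point reached at step 3: 01111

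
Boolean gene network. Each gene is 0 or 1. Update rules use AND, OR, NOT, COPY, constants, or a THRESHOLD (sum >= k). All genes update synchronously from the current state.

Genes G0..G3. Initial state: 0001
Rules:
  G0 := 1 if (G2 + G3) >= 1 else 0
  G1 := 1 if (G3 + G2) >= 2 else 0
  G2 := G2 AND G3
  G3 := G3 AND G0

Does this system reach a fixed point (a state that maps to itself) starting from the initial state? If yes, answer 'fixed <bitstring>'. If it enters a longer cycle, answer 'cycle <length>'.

Step 0: 0001
Step 1: G0=(0+1>=1)=1 G1=(1+0>=2)=0 G2=G2&G3=0&1=0 G3=G3&G0=1&0=0 -> 1000
Step 2: G0=(0+0>=1)=0 G1=(0+0>=2)=0 G2=G2&G3=0&0=0 G3=G3&G0=0&1=0 -> 0000
Step 3: G0=(0+0>=1)=0 G1=(0+0>=2)=0 G2=G2&G3=0&0=0 G3=G3&G0=0&0=0 -> 0000
Fixed point reached at step 2: 0000

Answer: fixed 0000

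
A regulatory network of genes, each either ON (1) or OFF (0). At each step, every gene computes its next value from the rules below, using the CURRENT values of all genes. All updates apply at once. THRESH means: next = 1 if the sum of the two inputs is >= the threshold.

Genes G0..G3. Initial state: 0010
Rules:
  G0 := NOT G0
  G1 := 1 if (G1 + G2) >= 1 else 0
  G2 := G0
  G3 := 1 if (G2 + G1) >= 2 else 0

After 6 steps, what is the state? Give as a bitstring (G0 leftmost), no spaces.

Step 1: G0=NOT G0=NOT 0=1 G1=(0+1>=1)=1 G2=G0=0 G3=(1+0>=2)=0 -> 1100
Step 2: G0=NOT G0=NOT 1=0 G1=(1+0>=1)=1 G2=G0=1 G3=(0+1>=2)=0 -> 0110
Step 3: G0=NOT G0=NOT 0=1 G1=(1+1>=1)=1 G2=G0=0 G3=(1+1>=2)=1 -> 1101
Step 4: G0=NOT G0=NOT 1=0 G1=(1+0>=1)=1 G2=G0=1 G3=(0+1>=2)=0 -> 0110
Step 5: G0=NOT G0=NOT 0=1 G1=(1+1>=1)=1 G2=G0=0 G3=(1+1>=2)=1 -> 1101
Step 6: G0=NOT G0=NOT 1=0 G1=(1+0>=1)=1 G2=G0=1 G3=(0+1>=2)=0 -> 0110

0110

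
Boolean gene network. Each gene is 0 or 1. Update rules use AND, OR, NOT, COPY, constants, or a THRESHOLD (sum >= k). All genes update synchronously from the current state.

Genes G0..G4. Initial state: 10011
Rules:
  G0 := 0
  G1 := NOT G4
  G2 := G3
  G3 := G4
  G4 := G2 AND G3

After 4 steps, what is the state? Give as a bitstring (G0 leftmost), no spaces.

Step 1: G0=0(const) G1=NOT G4=NOT 1=0 G2=G3=1 G3=G4=1 G4=G2&G3=0&1=0 -> 00110
Step 2: G0=0(const) G1=NOT G4=NOT 0=1 G2=G3=1 G3=G4=0 G4=G2&G3=1&1=1 -> 01101
Step 3: G0=0(const) G1=NOT G4=NOT 1=0 G2=G3=0 G3=G4=1 G4=G2&G3=1&0=0 -> 00010
Step 4: G0=0(const) G1=NOT G4=NOT 0=1 G2=G3=1 G3=G4=0 G4=G2&G3=0&1=0 -> 01100

01100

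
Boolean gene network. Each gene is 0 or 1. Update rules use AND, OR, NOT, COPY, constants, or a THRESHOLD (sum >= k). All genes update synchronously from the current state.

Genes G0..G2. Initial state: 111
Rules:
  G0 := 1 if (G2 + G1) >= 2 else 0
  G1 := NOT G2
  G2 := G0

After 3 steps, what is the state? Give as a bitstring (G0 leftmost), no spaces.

Step 1: G0=(1+1>=2)=1 G1=NOT G2=NOT 1=0 G2=G0=1 -> 101
Step 2: G0=(1+0>=2)=0 G1=NOT G2=NOT 1=0 G2=G0=1 -> 001
Step 3: G0=(1+0>=2)=0 G1=NOT G2=NOT 1=0 G2=G0=0 -> 000

000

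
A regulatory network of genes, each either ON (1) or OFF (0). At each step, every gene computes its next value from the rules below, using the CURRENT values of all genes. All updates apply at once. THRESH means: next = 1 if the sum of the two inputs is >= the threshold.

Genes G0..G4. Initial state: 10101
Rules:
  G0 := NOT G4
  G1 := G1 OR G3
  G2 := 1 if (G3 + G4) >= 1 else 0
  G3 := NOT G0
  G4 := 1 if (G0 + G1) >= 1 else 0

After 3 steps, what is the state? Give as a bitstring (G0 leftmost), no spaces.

Step 1: G0=NOT G4=NOT 1=0 G1=G1|G3=0|0=0 G2=(0+1>=1)=1 G3=NOT G0=NOT 1=0 G4=(1+0>=1)=1 -> 00101
Step 2: G0=NOT G4=NOT 1=0 G1=G1|G3=0|0=0 G2=(0+1>=1)=1 G3=NOT G0=NOT 0=1 G4=(0+0>=1)=0 -> 00110
Step 3: G0=NOT G4=NOT 0=1 G1=G1|G3=0|1=1 G2=(1+0>=1)=1 G3=NOT G0=NOT 0=1 G4=(0+0>=1)=0 -> 11110

11110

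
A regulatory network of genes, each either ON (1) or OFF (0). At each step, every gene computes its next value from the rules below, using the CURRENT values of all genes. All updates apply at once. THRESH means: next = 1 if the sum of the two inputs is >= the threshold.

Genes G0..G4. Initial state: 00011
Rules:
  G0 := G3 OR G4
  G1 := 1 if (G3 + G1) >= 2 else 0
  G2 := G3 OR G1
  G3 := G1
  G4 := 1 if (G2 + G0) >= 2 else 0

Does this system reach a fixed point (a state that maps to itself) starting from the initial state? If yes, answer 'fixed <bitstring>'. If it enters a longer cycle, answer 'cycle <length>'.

Answer: fixed 00000

Derivation:
Step 0: 00011
Step 1: G0=G3|G4=1|1=1 G1=(1+0>=2)=0 G2=G3|G1=1|0=1 G3=G1=0 G4=(0+0>=2)=0 -> 10100
Step 2: G0=G3|G4=0|0=0 G1=(0+0>=2)=0 G2=G3|G1=0|0=0 G3=G1=0 G4=(1+1>=2)=1 -> 00001
Step 3: G0=G3|G4=0|1=1 G1=(0+0>=2)=0 G2=G3|G1=0|0=0 G3=G1=0 G4=(0+0>=2)=0 -> 10000
Step 4: G0=G3|G4=0|0=0 G1=(0+0>=2)=0 G2=G3|G1=0|0=0 G3=G1=0 G4=(0+1>=2)=0 -> 00000
Step 5: G0=G3|G4=0|0=0 G1=(0+0>=2)=0 G2=G3|G1=0|0=0 G3=G1=0 G4=(0+0>=2)=0 -> 00000
Fixed point reached at step 4: 00000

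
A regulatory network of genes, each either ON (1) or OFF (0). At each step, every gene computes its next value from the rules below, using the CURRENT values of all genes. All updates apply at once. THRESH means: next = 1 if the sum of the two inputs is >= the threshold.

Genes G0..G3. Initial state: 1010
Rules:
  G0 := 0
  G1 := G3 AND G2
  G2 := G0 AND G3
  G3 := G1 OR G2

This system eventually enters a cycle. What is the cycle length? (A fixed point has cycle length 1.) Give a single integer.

Answer: 1

Derivation:
Step 0: 1010
Step 1: G0=0(const) G1=G3&G2=0&1=0 G2=G0&G3=1&0=0 G3=G1|G2=0|1=1 -> 0001
Step 2: G0=0(const) G1=G3&G2=1&0=0 G2=G0&G3=0&1=0 G3=G1|G2=0|0=0 -> 0000
Step 3: G0=0(const) G1=G3&G2=0&0=0 G2=G0&G3=0&0=0 G3=G1|G2=0|0=0 -> 0000
State from step 3 equals state from step 2 -> cycle length 1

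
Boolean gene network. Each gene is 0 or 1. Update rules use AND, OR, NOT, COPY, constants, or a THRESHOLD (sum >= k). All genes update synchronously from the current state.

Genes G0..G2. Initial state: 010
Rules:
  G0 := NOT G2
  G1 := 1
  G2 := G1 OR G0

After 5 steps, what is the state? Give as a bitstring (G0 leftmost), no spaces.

Step 1: G0=NOT G2=NOT 0=1 G1=1(const) G2=G1|G0=1|0=1 -> 111
Step 2: G0=NOT G2=NOT 1=0 G1=1(const) G2=G1|G0=1|1=1 -> 011
Step 3: G0=NOT G2=NOT 1=0 G1=1(const) G2=G1|G0=1|0=1 -> 011
Step 4: G0=NOT G2=NOT 1=0 G1=1(const) G2=G1|G0=1|0=1 -> 011
Step 5: G0=NOT G2=NOT 1=0 G1=1(const) G2=G1|G0=1|0=1 -> 011

011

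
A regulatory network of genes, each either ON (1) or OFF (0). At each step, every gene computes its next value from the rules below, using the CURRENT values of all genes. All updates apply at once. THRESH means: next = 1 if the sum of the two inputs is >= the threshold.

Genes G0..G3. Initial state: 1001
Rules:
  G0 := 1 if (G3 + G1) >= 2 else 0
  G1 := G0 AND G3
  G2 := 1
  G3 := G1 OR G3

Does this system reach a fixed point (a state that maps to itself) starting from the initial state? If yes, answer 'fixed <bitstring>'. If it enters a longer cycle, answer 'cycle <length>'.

Answer: cycle 2

Derivation:
Step 0: 1001
Step 1: G0=(1+0>=2)=0 G1=G0&G3=1&1=1 G2=1(const) G3=G1|G3=0|1=1 -> 0111
Step 2: G0=(1+1>=2)=1 G1=G0&G3=0&1=0 G2=1(const) G3=G1|G3=1|1=1 -> 1011
Step 3: G0=(1+0>=2)=0 G1=G0&G3=1&1=1 G2=1(const) G3=G1|G3=0|1=1 -> 0111
Cycle of length 2 starting at step 1 -> no fixed point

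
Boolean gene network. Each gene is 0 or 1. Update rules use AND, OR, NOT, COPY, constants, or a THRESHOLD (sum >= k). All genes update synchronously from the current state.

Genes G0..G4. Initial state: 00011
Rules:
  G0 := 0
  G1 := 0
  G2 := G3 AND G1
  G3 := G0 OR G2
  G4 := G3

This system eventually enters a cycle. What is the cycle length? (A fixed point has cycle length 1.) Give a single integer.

Answer: 1

Derivation:
Step 0: 00011
Step 1: G0=0(const) G1=0(const) G2=G3&G1=1&0=0 G3=G0|G2=0|0=0 G4=G3=1 -> 00001
Step 2: G0=0(const) G1=0(const) G2=G3&G1=0&0=0 G3=G0|G2=0|0=0 G4=G3=0 -> 00000
Step 3: G0=0(const) G1=0(const) G2=G3&G1=0&0=0 G3=G0|G2=0|0=0 G4=G3=0 -> 00000
State from step 3 equals state from step 2 -> cycle length 1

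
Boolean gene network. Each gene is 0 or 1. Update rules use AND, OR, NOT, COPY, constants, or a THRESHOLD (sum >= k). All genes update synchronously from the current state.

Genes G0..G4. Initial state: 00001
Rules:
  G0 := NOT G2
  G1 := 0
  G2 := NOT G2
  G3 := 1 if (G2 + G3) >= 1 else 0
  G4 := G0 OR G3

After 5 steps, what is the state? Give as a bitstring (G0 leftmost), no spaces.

Step 1: G0=NOT G2=NOT 0=1 G1=0(const) G2=NOT G2=NOT 0=1 G3=(0+0>=1)=0 G4=G0|G3=0|0=0 -> 10100
Step 2: G0=NOT G2=NOT 1=0 G1=0(const) G2=NOT G2=NOT 1=0 G3=(1+0>=1)=1 G4=G0|G3=1|0=1 -> 00011
Step 3: G0=NOT G2=NOT 0=1 G1=0(const) G2=NOT G2=NOT 0=1 G3=(0+1>=1)=1 G4=G0|G3=0|1=1 -> 10111
Step 4: G0=NOT G2=NOT 1=0 G1=0(const) G2=NOT G2=NOT 1=0 G3=(1+1>=1)=1 G4=G0|G3=1|1=1 -> 00011
Step 5: G0=NOT G2=NOT 0=1 G1=0(const) G2=NOT G2=NOT 0=1 G3=(0+1>=1)=1 G4=G0|G3=0|1=1 -> 10111

10111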